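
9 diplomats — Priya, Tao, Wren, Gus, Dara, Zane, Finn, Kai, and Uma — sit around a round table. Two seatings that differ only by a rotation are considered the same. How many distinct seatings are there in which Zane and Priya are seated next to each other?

Glue Zane and Priya into a block (2 internal orders). Seating 8 units around a circle gives (7)! arrangements.
So 2 × (7)! = 2 × 5040 = 10080.

10080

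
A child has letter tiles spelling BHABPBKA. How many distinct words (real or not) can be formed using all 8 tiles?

3360

The 8 letters of BHABPBKA have repeats: A appearing twice and B appearing 3 times.
The number of distinct arrangements is 8!/(3!·2!) = 40320/12 = 3360.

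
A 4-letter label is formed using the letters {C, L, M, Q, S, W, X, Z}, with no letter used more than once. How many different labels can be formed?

This is a permutation of 4 out of 8: P(8,4) = 8!/4!.
That product is 8 × 7 × 6 × 5 = 1680.

1680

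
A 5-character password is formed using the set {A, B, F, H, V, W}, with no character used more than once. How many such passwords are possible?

This is a permutation of 5 out of 6: P(6,5) = 6!/1!.
That product is 6 × 5 × 4 × 3 × 2 = 720.

720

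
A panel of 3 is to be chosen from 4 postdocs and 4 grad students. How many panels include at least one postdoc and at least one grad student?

48

Unrestricted: C(8,3) = 56 ways to pick any 3 of the 8.
Selections missing a whole group: no postdocs → C(4,3) = 4; no grad students → C(4,3) = 4.
Both groups omitted at once is impossible, so 56 − 8 = 48.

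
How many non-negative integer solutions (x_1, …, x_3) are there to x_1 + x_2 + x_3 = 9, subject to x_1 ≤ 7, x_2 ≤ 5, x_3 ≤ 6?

36

Ignoring the caps, the number of non-negative solutions to x_1+…+x_3 = 9 is C(11,2) = 55.
Subtract solutions that violate a single cap (substitute x_i' = x_i − (cap_i+1)): x_1 ≥ 8 gives C(3,2) = 3; x_2 ≥ 6 gives C(5,2) = 10; x_3 ≥ 7 gives C(4,2) = 6. Together 19.
No two caps can be exceeded simultaneously, so the pair terms are all 0.
By inclusion–exclusion the count is 55 − 19 + 0 = 36.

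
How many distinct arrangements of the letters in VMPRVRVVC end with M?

840

With the last slot taken by M, it remains to arrange the other 8 letters (VPRVRVVC).
Those 8 letters have R appearing twice and V appearing 4 times, giving (8)!/(4!·2!) = 840.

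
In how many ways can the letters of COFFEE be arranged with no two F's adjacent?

Total arrangements of COFFEE: 6!/(2!·2!) = 180.
Arrangements with the F's together: treat FF as one letter, giving (5)!/(2!) = 60.
Hence 180 − 60 = 120.

120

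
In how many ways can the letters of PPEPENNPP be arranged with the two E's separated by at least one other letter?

Total arrangements of PPEPENNPP: 9!/(5!·2!·2!) = 756.
If the two E's are adjacent, glue them into one block, leaving 8 items to arrange: (8)!/(5!·2!) = 168 ways.
Hence 756 − 168 = 588.

588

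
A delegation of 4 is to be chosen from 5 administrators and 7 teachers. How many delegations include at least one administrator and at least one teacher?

Unrestricted: C(12,4) = 495 ways to pick any 4 of the 12.
Selections missing a whole group: no administrators → C(7,4) = 35; no teachers → C(5,4) = 5.
Both groups omitted at once is impossible, so 495 − 40 = 455.

455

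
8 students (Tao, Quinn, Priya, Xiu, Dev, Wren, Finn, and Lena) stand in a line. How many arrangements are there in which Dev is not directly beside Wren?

30240

There are 8! = 40320 arrangements in all. If Dev and Wren are adjacent, merging them into one block gives 2·(7)! = 10080 arrangements.
Complementary counting: 40320 − 10080 = 30240.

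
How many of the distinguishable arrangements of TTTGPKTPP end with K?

280

Fix K in the last position and arrange the remaining 8 letters.
Those 8 letters have P appearing 3 times and T appearing 4 times, giving (8)!/(4!·3!) = 280.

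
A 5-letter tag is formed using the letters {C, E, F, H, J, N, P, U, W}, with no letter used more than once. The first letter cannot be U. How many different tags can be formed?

13440

The first letter has 9−1 = 8 choices (anything except U).
The remaining 4 letters are filled from the other 8 symbols without repetition: 8 × 7 × 6 × 5 = 1680.
Total: 8 × 1680 = 13440.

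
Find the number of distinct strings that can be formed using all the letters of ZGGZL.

Letter multiplicities in ZGGZL: G×2, L×1, Z×2.
The number of distinct arrangements is 5!/(2!·2!) = 120/4 = 30.

30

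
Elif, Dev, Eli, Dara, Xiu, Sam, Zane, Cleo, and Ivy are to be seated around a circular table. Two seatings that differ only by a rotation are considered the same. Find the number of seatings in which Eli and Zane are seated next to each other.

Treat {Eli, Zane} as one unit (2 internal orders) and seat the resulting 8 units around the table: (7)! circular arrangements.
So 2 × (7)! = 2 × 5040 = 10080.

10080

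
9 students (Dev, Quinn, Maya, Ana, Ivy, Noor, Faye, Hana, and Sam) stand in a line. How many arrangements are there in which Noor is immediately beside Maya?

Place the 7 others and the Noor-Maya pair as 8 objects in a line; the pair has 2 internal arrangements.
That gives 2 × 8! = 2 × 40320 = 80640.

80640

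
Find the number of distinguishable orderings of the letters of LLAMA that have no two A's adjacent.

Total arrangements of LLAMA: 5!/(2!·2!) = 30.
If the two A's are adjacent, glue them into one block, leaving 4 items to arrange: (4)!/(2!) = 12 ways.
Subtracting, 30 − 12 = 18 arrangements keep the A's apart.

18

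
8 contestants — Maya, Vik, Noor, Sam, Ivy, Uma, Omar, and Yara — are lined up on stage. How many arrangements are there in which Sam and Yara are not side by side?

Of the 8! = 40320 arrangements, those with Sam and Yara adjacent number 2 × 7! = 10080 (treat the pair as a block with 2 internal orders).
So 40320 − 10080 = 30240 arrangements keep them apart.

30240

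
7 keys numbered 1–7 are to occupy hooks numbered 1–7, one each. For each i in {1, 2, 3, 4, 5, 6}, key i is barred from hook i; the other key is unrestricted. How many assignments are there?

Let Aᵢ (for 1 ≤ i ≤ 6) be the placements that put key i in its forbidden hook. Any j of these fix j positions, leaving (7−j)! ways to fill the rest, and there are C(6,j) ways to pick which j.
By inclusion–exclusion, the number of valid placements is Σ_{j=0}^{6} (−1)^j C(6,j)·(7−j)!.
Computing: 5040 − 4320 + 1800 − 480 + 90 − 12 + 1 = 2119.

2119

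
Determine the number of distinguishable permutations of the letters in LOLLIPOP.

LOLLIPOP has 8 letters with L appearing 3 times, O appearing twice, and P appearing twice.
So there are 8! / (3!·2!·2!) = 1680 distinguishable arrangements.

1680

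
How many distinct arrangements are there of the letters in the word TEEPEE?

30

The 6 letters of TEEPEE have repeats: E appearing 4 times.
So there are 6! / (4!) = 30 distinguishable arrangements.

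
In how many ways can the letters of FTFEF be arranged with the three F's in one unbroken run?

6

Treat the 3 copies of F as a single block. The multiset to arrange is then {FFF, E, T}, 3 items in all.
All 3 items are distinct, so there are (3)! = 6 arrangements.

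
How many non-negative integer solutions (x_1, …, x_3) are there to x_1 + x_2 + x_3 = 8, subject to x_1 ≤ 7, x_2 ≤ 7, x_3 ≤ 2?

Without the upper bounds there are C(10,2) = 45 ways to split 8 among 3 variables.
Subtract solutions that violate a single cap (substitute x_i' = x_i − (cap_i+1)): x_1 ≥ 8 gives C(2,2) = 1; x_2 ≥ 8 gives C(2,2) = 1; x_3 ≥ 3 gives C(7,2) = 21. Together 23.
No two caps can be exceeded simultaneously, so the pair terms are all 0.
By inclusion–exclusion the count is 45 − 23 + 0 = 22.

22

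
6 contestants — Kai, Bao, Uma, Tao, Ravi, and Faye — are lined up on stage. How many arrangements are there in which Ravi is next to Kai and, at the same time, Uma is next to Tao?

Treat {Ravi,Kai} as one block (2 orders) and {Uma,Tao} as another (2 orders).
That leaves 4 units to arrange: 2 × 2 × 4! = 4 × 24 = 96.

96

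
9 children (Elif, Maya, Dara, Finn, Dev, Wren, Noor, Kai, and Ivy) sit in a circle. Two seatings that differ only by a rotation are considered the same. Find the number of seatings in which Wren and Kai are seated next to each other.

Treat {Wren, Kai} as one unit (2 internal orders) and seat the resulting 8 units around the table: (7)! circular arrangements.
So 2 × (7)! = 2 × 5040 = 10080.

10080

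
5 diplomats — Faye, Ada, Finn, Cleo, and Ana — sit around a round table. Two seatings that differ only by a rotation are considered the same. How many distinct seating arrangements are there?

24

Seat Faye anywhere (absorbing the rotational symmetry), then permute the other 4: (4)! = 24.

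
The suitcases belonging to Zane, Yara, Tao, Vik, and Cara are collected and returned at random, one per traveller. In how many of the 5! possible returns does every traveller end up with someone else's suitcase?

44

Let Aᵢ be the assignments in which traveller i gets their own suitcase. We want the size of the complement of A₁∪…∪A_5.
By inclusion–exclusion this is Σ_{j=0}^{5} (−1)^j C(5,j)·(5−j)!.
Computing: 120 − 120 + 60 − 20 + 5 − 1 = 44.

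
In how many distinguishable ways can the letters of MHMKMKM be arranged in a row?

105

Letter multiplicities in MHMKMKM: H×1, K×2, M×4.
So there are 7! / (4!·2!) = 105 distinguishable arrangements.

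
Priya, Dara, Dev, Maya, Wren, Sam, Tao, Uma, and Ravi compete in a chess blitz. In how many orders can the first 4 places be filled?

This is an ordered selection of 4 from 9: P(9,4).
That gives 9 × 8 × 7 × 6 = 3024.

3024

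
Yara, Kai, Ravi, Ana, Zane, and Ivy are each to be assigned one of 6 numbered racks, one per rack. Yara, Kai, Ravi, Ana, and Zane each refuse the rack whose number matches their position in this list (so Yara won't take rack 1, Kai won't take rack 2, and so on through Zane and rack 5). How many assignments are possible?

309

Let Aᵢ (for 1 ≤ i ≤ 5) be the placements that put person i in their forbidden rack. Any j of these fix j positions, leaving (6−j)! ways to fill the rest, and there are C(5,j) ways to pick which j.
By inclusion–exclusion, the number of valid placements is Σ_{j=0}^{5} (−1)^j C(5,j)·(6−j)!.
Computing: 720 − 600 + 240 − 60 + 10 − 1 = 309.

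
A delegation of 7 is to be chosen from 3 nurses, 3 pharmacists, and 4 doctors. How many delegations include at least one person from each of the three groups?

Unrestricted: C(10,7) = 120 ways to pick any 7 of the 10.
Subtract selections that omit an entire group: no nurses → C(7,7) = 1; no pharmacists → C(7,7) = 1; no doctors → C(6,7) = 0.
Add back selections omitting two groups (i.e. drawn from a single group): C(3,7) + C(3,7) + C(4,7) = 0.
By inclusion–exclusion: 120 − 2 + 0 = 118.

118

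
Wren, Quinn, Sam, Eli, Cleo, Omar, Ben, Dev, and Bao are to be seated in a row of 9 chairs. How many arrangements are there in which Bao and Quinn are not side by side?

There are 9! = 362880 arrangements in all. If Bao and Quinn are adjacent, merging them into one block gives 2·(8)! = 80640 arrangements.
Complementary counting: 362880 − 80640 = 282240.

282240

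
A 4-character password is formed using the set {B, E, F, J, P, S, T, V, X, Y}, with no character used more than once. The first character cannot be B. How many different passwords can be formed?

4536

The first character has 10−1 = 9 choices (anything except B).
The remaining 3 characters are filled from the other 9 symbols without repetition: 9 × 8 × 7 = 504.
Total: 9 × 504 = 4536.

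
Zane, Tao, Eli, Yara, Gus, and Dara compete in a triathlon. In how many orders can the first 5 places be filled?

720

This is an ordered selection of 5 from 6: P(6,5).
That gives 6 × 5 × 4 × 3 × 2 = 720.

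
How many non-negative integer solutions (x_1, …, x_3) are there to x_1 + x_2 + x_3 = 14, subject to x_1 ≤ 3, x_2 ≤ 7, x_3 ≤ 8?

14

Without the upper bounds there are C(16,2) = 120 ways to split 14 among 3 variables.
Subtract solutions that violate a single cap (substitute x_i' = x_i − (cap_i+1)): x_1 ≥ 4 gives C(12,2) = 66; x_2 ≥ 8 gives C(8,2) = 28; x_3 ≥ 9 gives C(7,2) = 21. Together 115.
Add back pairs where two caps are both exceeded: 6 + 3 + 0 = 9.
By inclusion–exclusion the count is 120 − 115 + 9 = 14.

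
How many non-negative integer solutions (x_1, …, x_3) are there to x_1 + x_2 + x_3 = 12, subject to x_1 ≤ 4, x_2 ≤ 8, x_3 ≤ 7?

30

Ignoring the caps, the number of non-negative solutions to x_1+…+x_3 = 12 is C(14,2) = 91.
Subtract solutions that violate a single cap (substitute x_i' = x_i − (cap_i+1)): x_1 ≥ 5 gives C(9,2) = 36; x_2 ≥ 9 gives C(5,2) = 10; x_3 ≥ 8 gives C(6,2) = 15. Together 61.
No two caps can be exceeded simultaneously, so the pair terms are all 0.
By inclusion–exclusion the count is 91 − 61 + 0 = 30.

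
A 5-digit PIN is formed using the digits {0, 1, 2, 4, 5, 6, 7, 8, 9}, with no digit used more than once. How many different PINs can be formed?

15120

Choose and order 5 of the 9 symbols: the first digit has 9 options, the next 8, and so on down to 5.
9 × 8 × 7 × 6 × 5 = 15120.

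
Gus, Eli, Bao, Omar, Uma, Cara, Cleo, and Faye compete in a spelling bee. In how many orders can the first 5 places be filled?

This is an ordered selection of 5 from 8: P(8,5).
That gives 8 × 7 × 6 × 5 × 4 = 6720.

6720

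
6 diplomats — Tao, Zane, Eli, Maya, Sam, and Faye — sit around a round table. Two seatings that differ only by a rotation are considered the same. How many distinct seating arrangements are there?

Fix one person's seat to break rotational symmetry; the remaining 5 people can be arranged in (5)! = 120 ways.

120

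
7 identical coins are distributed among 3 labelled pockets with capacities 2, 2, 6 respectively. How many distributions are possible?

8

Ignoring the caps, the number of non-negative solutions to x_1+…+x_3 = 7 is C(9,2) = 36.
Subtract solutions that violate a single cap (substitute x_i' = x_i − (cap_i+1)): x_1 ≥ 3 gives C(6,2) = 15; x_2 ≥ 3 gives C(6,2) = 15; x_3 ≥ 7 gives C(2,2) = 1. Together 31.
Add back pairs where two caps are both exceeded: 3 + 0 + 0 = 3.
By inclusion–exclusion the count is 36 − 31 + 3 = 8.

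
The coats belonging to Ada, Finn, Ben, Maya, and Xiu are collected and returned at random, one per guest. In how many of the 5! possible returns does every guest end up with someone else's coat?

44

This is the derangement count D_5: permutations of 5 items with no fixed point.
By inclusion–exclusion this is Σ_{j=0}^{5} (−1)^j C(5,j)·(5−j)!.
Computing: 120 − 120 + 60 − 20 + 5 − 1 = 44.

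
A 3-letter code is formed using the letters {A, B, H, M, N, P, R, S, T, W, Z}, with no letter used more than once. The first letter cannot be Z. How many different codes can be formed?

900

The first letter has 11−1 = 10 choices (anything except Z).
The remaining 2 letters are filled from the other 10 symbols without repetition: 10 × 9 = 90.
Total: 10 × 90 = 900.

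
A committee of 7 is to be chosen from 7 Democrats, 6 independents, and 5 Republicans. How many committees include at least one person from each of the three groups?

Total 7-person selections from all 18: C(18,7) = 31824.
Subtract selections that omit an entire group: no Democrats → C(11,7) = 330; no independents → C(12,7) = 792; no Republicans → C(13,7) = 1716.
Add back selections omitting two groups (i.e. drawn from a single group): C(7,7) + C(6,7) + C(5,7) = 1.
By inclusion–exclusion: 31824 − 2838 + 1 = 28987.

28987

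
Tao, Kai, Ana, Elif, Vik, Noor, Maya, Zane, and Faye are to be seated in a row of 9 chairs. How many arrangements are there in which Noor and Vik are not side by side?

There are 9! = 362880 arrangements in all. If Noor and Vik are adjacent, merging them into one block gives 2·(8)! = 80640 arrangements.
Complementary counting: 362880 − 80640 = 282240.

282240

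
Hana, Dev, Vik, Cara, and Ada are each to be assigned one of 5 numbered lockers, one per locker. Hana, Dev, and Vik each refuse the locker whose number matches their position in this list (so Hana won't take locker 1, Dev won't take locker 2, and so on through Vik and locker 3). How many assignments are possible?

64

Let Aᵢ (for i ∈ {1, 2, 3}) be the placements that put person i in their forbidden locker. Any j of these fix j positions, leaving (5−j)! ways to fill the rest, and there are C(3,j) ways to pick which j.
By inclusion–exclusion, the number of valid placements is Σ_{j=0}^{3} (−1)^j C(3,j)·(5−j)!.
Computing: 120 − 72 + 18 − 2 = 64.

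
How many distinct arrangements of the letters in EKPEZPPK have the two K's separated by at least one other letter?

1260

There are 8!/(3!·2!·2!) = 1680 arrangements of EKPEZPPK in total.
If the two K's are adjacent, glue them into one block, leaving 7 items to arrange: (7)!/(3!·2!) = 420 ways.
Hence 1680 − 420 = 1260.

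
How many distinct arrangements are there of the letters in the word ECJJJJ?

30

The 6 letters of ECJJJJ have repeats: J appearing 4 times.
The number of distinct arrangements is 6!/(4!) = 720/24 = 30.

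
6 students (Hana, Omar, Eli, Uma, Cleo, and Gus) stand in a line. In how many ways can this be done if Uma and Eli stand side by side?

Place the 4 others and the Uma-Eli pair as 5 objects in a line; the pair has 2 internal arrangements.
So the count is 2·(5)! = 240.

240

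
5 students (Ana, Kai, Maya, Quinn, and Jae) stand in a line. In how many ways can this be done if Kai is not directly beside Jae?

72

Of the 5! = 120 arrangements, those with Kai and Jae adjacent number 2 × 4! = 48 (treat the pair as a block with 2 internal orders).
Complementary counting: 120 − 48 = 72.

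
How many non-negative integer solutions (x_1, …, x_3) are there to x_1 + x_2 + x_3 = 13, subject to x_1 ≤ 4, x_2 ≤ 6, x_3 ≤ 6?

10

By stars and bars, unrestricted non-negative solutions to x_1+…+x_3 = 13 number C(13+2,2) = 105.
Subtract solutions that violate a single cap (substitute x_i' = x_i − (cap_i+1)): x_1 ≥ 5 gives C(10,2) = 45; x_2 ≥ 7 gives C(8,2) = 28; x_3 ≥ 7 gives C(8,2) = 28. Together 101.
Add back pairs where two caps are both exceeded: 3 + 3 + 0 = 6.
By inclusion–exclusion the count is 105 − 101 + 6 = 10.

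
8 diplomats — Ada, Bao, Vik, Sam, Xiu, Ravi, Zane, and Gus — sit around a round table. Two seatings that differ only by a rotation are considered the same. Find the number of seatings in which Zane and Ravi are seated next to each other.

1440

Glue Zane and Ravi into a block (2 internal orders). Seating 7 units around a circle gives (6)! arrangements.
So 2 × (6)! = 2 × 720 = 1440.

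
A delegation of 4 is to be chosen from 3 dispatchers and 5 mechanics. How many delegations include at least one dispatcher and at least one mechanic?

With no constraint there are C(8,4) = 70 possible selections.
Selections missing a whole group: no dispatchers → C(5,4) = 5; no mechanics → C(3,4) = 0.
Both groups omitted at once is impossible, so 70 − 5 = 65.

65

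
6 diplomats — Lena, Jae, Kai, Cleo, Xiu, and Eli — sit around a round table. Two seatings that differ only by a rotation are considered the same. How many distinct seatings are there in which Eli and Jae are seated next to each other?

48

Glue Eli and Jae into a block (2 internal orders). Seating 5 units around a circle gives (4)! arrangements.
So 2 × (4)! = 2 × 24 = 48.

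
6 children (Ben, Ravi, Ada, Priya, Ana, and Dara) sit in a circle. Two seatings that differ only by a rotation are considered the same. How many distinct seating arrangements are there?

120

Around a circle, 6 distinct people have 6!/6 = (5)! = 120 rotationally distinct seatings.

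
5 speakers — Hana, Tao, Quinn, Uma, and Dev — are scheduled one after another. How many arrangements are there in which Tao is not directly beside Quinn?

There are 5! = 120 arrangements in all. If Tao and Quinn are adjacent, merging them into one block gives 2·(4)! = 48 arrangements.
Complementary counting: 120 − 48 = 72.

72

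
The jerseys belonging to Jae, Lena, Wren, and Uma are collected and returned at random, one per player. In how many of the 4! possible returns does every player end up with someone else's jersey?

9

Count assignments avoiding every fixed point. For any j of the 4 players fixed to their old jersey, the other 4−j can be arranged in (4−j)! ways.
By inclusion–exclusion this is Σ_{j=0}^{4} (−1)^j C(4,j)·(4−j)!.
Computing: 24 − 24 + 12 − 4 + 1 = 9.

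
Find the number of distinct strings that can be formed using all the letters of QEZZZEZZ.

Letter multiplicities in QEZZZEZZ: E×2, Q×1, Z×5.
Dividing 8! = 40320 by 5!·2! = 240 for the repeated letters gives 168.

168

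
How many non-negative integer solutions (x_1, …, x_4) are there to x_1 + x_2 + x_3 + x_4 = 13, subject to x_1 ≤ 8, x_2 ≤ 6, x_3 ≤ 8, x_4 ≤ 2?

Ignoring the caps, the number of non-negative solutions to x_1+…+x_4 = 13 is C(16,3) = 560.
Subtract solutions that violate a single cap (substitute x_i' = x_i − (cap_i+1)): x_1 ≥ 9 gives C(7,3) = 35; x_2 ≥ 7 gives C(9,3) = 84; x_3 ≥ 9 gives C(7,3) = 35; x_4 ≥ 3 gives C(13,3) = 286. Together 440.
Add back pairs where two caps are both exceeded: 0 + 0 + 4 + 0 + 20 + 4 = 28.
By inclusion–exclusion the count is 560 − 440 + 28 = 148.

148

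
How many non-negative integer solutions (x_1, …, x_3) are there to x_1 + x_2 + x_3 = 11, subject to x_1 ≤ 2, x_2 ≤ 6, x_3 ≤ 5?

Without the upper bounds there are C(13,2) = 78 ways to split 11 among 3 variables.
Subtract solutions that violate a single cap (substitute x_i' = x_i − (cap_i+1)): x_1 ≥ 3 gives C(10,2) = 45; x_2 ≥ 7 gives C(6,2) = 15; x_3 ≥ 6 gives C(7,2) = 21. Together 81.
Add back pairs where two caps are both exceeded: 3 + 6 + 0 = 9.
By inclusion–exclusion the count is 78 − 81 + 9 = 6.

6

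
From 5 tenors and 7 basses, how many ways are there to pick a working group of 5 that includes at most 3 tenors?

Split by how many tenors are chosen (0 through 3).
Sum: C(5,0)·C(7,5) + C(5,1)·C(7,4) + C(5,2)·C(7,3) + C(5,3)·C(7,2) = 21 + 175 + 350 + 210 = 756.

756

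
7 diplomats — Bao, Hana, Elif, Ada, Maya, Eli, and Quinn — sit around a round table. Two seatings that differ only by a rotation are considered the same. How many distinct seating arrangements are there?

720

Seat Bao anywhere (absorbing the rotational symmetry), then permute the other 6: (6)! = 720.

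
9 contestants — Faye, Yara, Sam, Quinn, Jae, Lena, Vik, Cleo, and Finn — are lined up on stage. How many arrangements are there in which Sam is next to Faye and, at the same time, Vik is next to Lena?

20160

Treat {Sam,Faye} as one block (2 orders) and {Vik,Lena} as another (2 orders).
That leaves 7 units to arrange: 2 × 2 × 7! = 4 × 5040 = 20160.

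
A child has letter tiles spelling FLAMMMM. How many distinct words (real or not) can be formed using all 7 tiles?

Letter multiplicities in FLAMMMM: A×1, F×1, L×1, M×4.
The number of distinct arrangements is 7!/(4!) = 5040/24 = 210.

210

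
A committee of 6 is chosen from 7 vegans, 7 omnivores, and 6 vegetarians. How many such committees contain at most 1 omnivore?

Split by how many omnivores are chosen (0 through 1).
Sum: C(7,0)·C(13,6) + C(7,1)·C(13,5) = 1716 + 9009 = 10725.

10725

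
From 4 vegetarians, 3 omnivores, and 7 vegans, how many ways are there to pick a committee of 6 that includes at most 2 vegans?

889

Split by how many vegans are chosen (0 through 2).
Sum: C(7,0)·C(7,6) + C(7,1)·C(7,5) + C(7,2)·C(7,4) = 7 + 147 + 735 = 889.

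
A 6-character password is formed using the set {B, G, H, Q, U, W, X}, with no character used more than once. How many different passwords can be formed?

5040

With no repetition, fill the 6 characters in order: 7 choices, then 6, down to 2.
7 × 6 × 5 × 4 × 3 × 2 = 5040.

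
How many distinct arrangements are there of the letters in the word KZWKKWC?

420

Letter multiplicities in KZWKKWC: C×1, K×3, W×2, Z×1.
So there are 7! / (3!·2!) = 420 distinguishable arrangements.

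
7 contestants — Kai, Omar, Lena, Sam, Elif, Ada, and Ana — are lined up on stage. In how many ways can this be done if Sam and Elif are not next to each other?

3600

Of the 7! = 5040 arrangements, those with Sam and Elif adjacent number 2 × 6! = 1440 (treat the pair as a block with 2 internal orders).
So 5040 − 1440 = 3600 arrangements keep them apart.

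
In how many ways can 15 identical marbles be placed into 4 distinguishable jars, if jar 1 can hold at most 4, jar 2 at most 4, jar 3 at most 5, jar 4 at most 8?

Ignoring the caps, the number of non-negative solutions to x_1+…+x_4 = 15 is C(18,3) = 816.
Subtract solutions that violate a single cap (substitute x_i' = x_i − (cap_i+1)): x_1 ≥ 5 gives C(13,3) = 286; x_2 ≥ 5 gives C(13,3) = 286; x_3 ≥ 6 gives C(12,3) = 220; x_4 ≥ 9 gives C(9,3) = 84. Together 876.
Add back pairs where two caps are both exceeded: 56 + 35 + 4 + 35 + 4 + 1 = 135.
By inclusion–exclusion the count is 816 − 876 + 135 = 75.

75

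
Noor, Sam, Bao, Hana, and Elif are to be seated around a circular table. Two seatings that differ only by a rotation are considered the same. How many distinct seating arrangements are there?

Around a circle, 5 distinct people have 5!/5 = (4)! = 24 rotationally distinct seatings.

24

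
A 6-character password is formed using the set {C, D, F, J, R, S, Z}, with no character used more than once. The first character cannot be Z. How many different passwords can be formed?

4320

The first character has 7−1 = 6 choices (anything except Z).
The remaining 5 characters are filled from the other 6 symbols without repetition: 6 × 5 × 4 × 3 × 2 = 720.
Total: 6 × 720 = 4320.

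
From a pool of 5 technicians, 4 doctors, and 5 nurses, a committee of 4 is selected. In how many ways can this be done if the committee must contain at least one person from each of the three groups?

Total 4-person selections from all 14: C(14,4) = 1001.
Selections missing a whole group: no technicians → C(9,4) = 126; no doctors → C(10,4) = 210; no nurses → C(9,4) = 126.
Add back selections omitting two groups (i.e. drawn from a single group): C(5,4) + C(4,4) + C(5,4) = 11.
By inclusion–exclusion: 1001 − 462 + 11 = 550.

550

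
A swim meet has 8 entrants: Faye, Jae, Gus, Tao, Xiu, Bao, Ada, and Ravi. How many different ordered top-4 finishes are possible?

This is an ordered selection of 4 from 8: P(8,4).
That gives 8 × 7 × 6 × 5 = 1680.

1680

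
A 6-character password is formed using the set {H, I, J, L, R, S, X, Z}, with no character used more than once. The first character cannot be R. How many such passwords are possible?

17640

The first character has 8−1 = 7 choices (anything except R).
The remaining 5 characters are filled from the other 7 symbols without repetition: 7 × 6 × 5 × 4 × 3 = 2520.
Total: 7 × 2520 = 17640.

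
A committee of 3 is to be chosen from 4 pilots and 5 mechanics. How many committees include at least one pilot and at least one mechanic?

70

Unrestricted: C(9,3) = 84 ways to pick any 3 of the 9.
Selections missing a whole group: no pilots → C(5,3) = 10; no mechanics → C(4,3) = 4.
Both groups omitted at once is impossible, so 84 − 14 = 70.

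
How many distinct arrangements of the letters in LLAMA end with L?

Fix L in the last position and arrange the remaining 4 letters.
Those 4 letters have A appearing twice, giving (4)!/(2!) = 12.

12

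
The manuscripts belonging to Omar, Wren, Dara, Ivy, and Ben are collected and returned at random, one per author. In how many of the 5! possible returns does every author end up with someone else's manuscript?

Let Aᵢ be the assignments in which author i gets their own manuscript. We want the size of the complement of A₁∪…∪A_5.
By inclusion–exclusion this is Σ_{j=0}^{5} (−1)^j C(5,j)·(5−j)!.
Computing: 120 − 120 + 60 − 20 + 5 − 1 = 44.

44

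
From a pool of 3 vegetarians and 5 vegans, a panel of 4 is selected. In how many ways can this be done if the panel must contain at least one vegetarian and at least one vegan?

65

Total 4-person selections from all 8: C(8,4) = 70.
Selections missing a whole group: no vegetarians → C(5,4) = 5; no vegans → C(3,4) = 0.
Both groups omitted at once is impossible, so 70 − 5 = 65.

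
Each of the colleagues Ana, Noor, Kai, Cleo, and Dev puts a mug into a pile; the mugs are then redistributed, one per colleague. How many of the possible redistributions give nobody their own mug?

Let Aᵢ be the assignments in which colleague i gets their own mug. We want the size of the complement of A₁∪…∪A_5.
By inclusion–exclusion this is Σ_{j=0}^{5} (−1)^j C(5,j)·(5−j)!.
Computing: 120 − 120 + 60 − 20 + 5 − 1 = 44.

44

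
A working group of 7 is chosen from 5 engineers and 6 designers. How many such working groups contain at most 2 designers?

15

Split by how many designers are chosen (0 through 2).
Sum: C(6,0)·C(5,7) + C(6,1)·C(5,6) + C(6,2)·C(5,5) = 0 + 0 + 15 = 15.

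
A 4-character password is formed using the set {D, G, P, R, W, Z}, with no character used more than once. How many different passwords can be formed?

Choose and order 4 of the 6 symbols: the first character has 6 options, the next 5, then 4, 3.
6 × 5 × 4 × 3 = 360.

360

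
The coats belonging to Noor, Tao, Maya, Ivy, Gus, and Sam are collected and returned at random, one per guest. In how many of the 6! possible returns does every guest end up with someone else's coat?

265

Count assignments avoiding every fixed point. For any j of the 6 guests fixed to their own coat, the other 6−j can be arranged in (6−j)! ways.
By inclusion–exclusion this is Σ_{j=0}^{6} (−1)^j C(6,j)·(6−j)!.
Computing: 720 − 720 + 360 − 120 + 30 − 6 + 1 = 265.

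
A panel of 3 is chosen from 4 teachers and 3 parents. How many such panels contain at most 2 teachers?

Split by how many teachers are chosen (0 through 2).
Sum: C(4,0)·C(3,3) + C(4,1)·C(3,2) + C(4,2)·C(3,1) = 1 + 12 + 18 = 31.

31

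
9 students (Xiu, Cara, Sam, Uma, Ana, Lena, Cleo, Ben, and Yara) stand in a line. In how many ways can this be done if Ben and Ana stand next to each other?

80640

Place the 7 others and the Ben-Ana pair as 8 objects in a line; the pair has 2 internal arrangements.
So the count is 2·(8)! = 80640.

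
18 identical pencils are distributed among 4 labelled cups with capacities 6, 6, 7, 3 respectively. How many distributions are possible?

By stars and bars, unrestricted non-negative solutions to x_1+…+x_4 = 18 number C(18+3,3) = 1330.
Subtract solutions that violate a single cap (substitute x_i' = x_i − (cap_i+1)): x_1 ≥ 7 gives C(14,3) = 364; x_2 ≥ 7 gives C(14,3) = 364; x_3 ≥ 8 gives C(13,3) = 286; x_4 ≥ 4 gives C(17,3) = 680. Together 1694.
Add back pairs where two caps are both exceeded: 35 + 20 + 120 + 20 + 120 + 84 = 399.
Subtract triples: 0 + 1 + 0 + 0 = 1.
By inclusion–exclusion the count is 1330 − 1694 + 399 − 1 = 34.

34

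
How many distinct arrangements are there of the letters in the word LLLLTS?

LLLLTS has 6 letters with L appearing 4 times.
So there are 6! / (4!) = 30 distinguishable arrangements.

30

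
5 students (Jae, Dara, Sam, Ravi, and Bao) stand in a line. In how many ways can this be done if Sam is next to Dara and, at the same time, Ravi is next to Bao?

24

Treat {Sam,Dara} as one block (2 orders) and {Ravi,Bao} as another (2 orders).
That leaves 3 units to arrange: 2 × 2 × 3! = 4 × 6 = 24.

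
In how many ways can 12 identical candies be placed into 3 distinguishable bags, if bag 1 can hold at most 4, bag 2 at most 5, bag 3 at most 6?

10

By stars and bars, unrestricted non-negative solutions to x_1+…+x_3 = 12 number C(12+2,2) = 91.
Subtract solutions that violate a single cap (substitute x_i' = x_i − (cap_i+1)): x_1 ≥ 5 gives C(9,2) = 36; x_2 ≥ 6 gives C(8,2) = 28; x_3 ≥ 7 gives C(7,2) = 21. Together 85.
Add back pairs where two caps are both exceeded: 3 + 1 + 0 = 4.
By inclusion–exclusion the count is 91 − 85 + 4 = 10.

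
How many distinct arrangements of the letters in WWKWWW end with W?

With the last slot taken by W, it remains to arrange the other 5 letters (WKWWW).
Those 5 letters have W appearing 4 times, giving (5)!/(4!) = 5.

5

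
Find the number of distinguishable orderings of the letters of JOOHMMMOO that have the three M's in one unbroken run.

210

Treat the 3 copies of M as a single block. The multiset to arrange is then {MMM, H, J, O, O, O, O}, 7 items in all.
That gives (7)!/(4!) = 210 arrangements.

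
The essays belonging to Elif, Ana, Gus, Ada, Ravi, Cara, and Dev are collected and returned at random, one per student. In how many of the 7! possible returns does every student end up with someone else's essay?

1854

Count assignments avoiding every fixed point. For any j of the 7 students fixed to their own essay, the other 7−j can be arranged in (7−j)! ways.
By inclusion–exclusion this is Σ_{j=0}^{7} (−1)^j C(7,j)·(7−j)!.
Computing: 5040 − 5040 + 2520 − 840 + 210 − 42 + 7 − 1 = 1854.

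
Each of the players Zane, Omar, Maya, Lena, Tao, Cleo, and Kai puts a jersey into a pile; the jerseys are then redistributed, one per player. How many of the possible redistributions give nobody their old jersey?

1854

This is the derangement count D_7: permutations of 7 items with no fixed point.
By inclusion–exclusion this is Σ_{j=0}^{7} (−1)^j C(7,j)·(7−j)!.
Computing: 5040 − 5040 + 2520 − 840 + 210 − 42 + 7 − 1 = 1854.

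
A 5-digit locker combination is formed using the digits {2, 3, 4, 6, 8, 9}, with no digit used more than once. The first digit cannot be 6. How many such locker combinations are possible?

The first digit has 6−1 = 5 choices (anything except 6).
The remaining 4 digits are filled from the other 5 symbols without repetition: 5 × 4 × 3 × 2 = 120.
Total: 5 × 120 = 600.

600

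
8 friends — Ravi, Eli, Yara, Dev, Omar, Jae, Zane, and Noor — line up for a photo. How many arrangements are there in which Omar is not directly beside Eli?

There are 8! = 40320 arrangements in all. If Omar and Eli are adjacent, merging them into one block gives 2·(7)! = 10080 arrangements.
Complementary counting: 40320 − 10080 = 30240.

30240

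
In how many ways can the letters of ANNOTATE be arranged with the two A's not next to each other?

3780

There are 8!/(2!·2!·2!) = 5040 arrangements of ANNOTATE in total.
If the two A's are adjacent, glue them into one block, leaving 7 items to arrange: (7)!/(2!·2!) = 1260 ways.
Hence 5040 − 1260 = 3780.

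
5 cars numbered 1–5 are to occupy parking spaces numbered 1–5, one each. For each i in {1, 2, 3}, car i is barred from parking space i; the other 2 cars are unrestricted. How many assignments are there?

Let Aᵢ (for i ∈ {1, 2, 3}) be the placements that put car i in its forbidden parking space. Any j of these fix j positions, leaving (5−j)! ways to fill the rest, and there are C(3,j) ways to pick which j.
By inclusion–exclusion, the number of valid placements is Σ_{j=0}^{3} (−1)^j C(3,j)·(5−j)!.
Computing: 120 − 72 + 18 − 2 = 64.

64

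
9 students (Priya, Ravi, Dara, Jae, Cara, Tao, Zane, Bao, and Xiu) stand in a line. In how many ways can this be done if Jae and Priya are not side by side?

282240

There are 9! = 362880 arrangements in all. If Jae and Priya are adjacent, merging them into one block gives 2·(8)! = 80640 arrangements.
Complementary counting: 362880 − 80640 = 282240.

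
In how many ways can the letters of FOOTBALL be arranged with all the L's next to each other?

2520

Treat the 2 copies of L as a single block. The multiset to arrange is then {LL, A, B, F, O, O, T}, 7 items in all.
That gives (7)!/(2!) = 2520 arrangements.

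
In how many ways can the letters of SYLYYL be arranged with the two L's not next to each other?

Total arrangements of SYLYYL: 6!/(3!·2!) = 60.
If the two L's are adjacent, glue them into one block, leaving 5 items to arrange: (5)!/(3!) = 20 ways.
Subtracting, 60 − 20 = 40 arrangements keep the L's apart.

40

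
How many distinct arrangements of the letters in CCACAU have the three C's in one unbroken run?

12

Treat the 3 copies of C as a single block. The multiset to arrange is then {CCC, A, A, U}, 4 items in all.
That gives (4)!/(2!) = 12 arrangements.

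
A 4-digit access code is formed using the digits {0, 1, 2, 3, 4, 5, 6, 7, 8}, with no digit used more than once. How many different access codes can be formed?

3024

Choose and order 4 of the 9 symbols: the first digit has 9 options, the next 8, then 7, 6.
9 × 8 × 7 × 6 = 3024.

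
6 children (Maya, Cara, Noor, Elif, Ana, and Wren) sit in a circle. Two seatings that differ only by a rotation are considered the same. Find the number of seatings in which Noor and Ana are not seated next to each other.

All circular seatings of 6 people number (5)! = 120.
Seatings with Noor beside Ana: treat them as a block with 2 internal orders, giving 2 × (4)! = 48.
Subtracting, 120 − 48 = 72.

72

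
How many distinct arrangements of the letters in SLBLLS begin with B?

Fix B in the first position and arrange the remaining 5 letters.
Those 5 letters have L appearing 3 times and S appearing twice, giving (5)!/(3!·2!) = 10.

10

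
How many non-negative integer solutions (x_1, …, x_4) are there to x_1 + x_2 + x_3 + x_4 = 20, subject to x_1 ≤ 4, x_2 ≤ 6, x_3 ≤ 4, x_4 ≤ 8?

Without the upper bounds there are C(23,3) = 1771 ways to split 20 among 4 variables.
Subtract solutions that violate a single cap (substitute x_i' = x_i − (cap_i+1)): x_1 ≥ 5 gives C(18,3) = 816; x_2 ≥ 7 gives C(16,3) = 560; x_3 ≥ 5 gives C(18,3) = 816; x_4 ≥ 9 gives C(14,3) = 364. Together 2556.
Add back pairs where two caps are both exceeded: 165 + 286 + 84 + 165 + 35 + 84 = 819.
Subtract triples: 20 + 0 + 4 + 0 = 24.
By inclusion–exclusion the count is 1771 − 2556 + 819 − 24 = 10.

10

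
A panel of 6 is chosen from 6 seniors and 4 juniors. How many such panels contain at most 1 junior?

25

Split by how many juniors are chosen (0 through 1).
Sum: C(4,0)·C(6,6) + C(4,1)·C(6,5) = 1 + 24 = 25.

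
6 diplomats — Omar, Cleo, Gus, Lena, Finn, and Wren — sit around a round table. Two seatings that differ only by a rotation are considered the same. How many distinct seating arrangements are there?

Fix one person's seat to break rotational symmetry; the remaining 5 people can be arranged in (5)! = 120 ways.

120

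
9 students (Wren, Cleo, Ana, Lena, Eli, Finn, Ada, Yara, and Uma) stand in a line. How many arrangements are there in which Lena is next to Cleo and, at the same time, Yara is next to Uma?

20160

Treat {Lena,Cleo} as one block (2 orders) and {Yara,Uma} as another (2 orders).
That leaves 7 units to arrange: 2 × 2 × 7! = 4 × 5040 = 20160.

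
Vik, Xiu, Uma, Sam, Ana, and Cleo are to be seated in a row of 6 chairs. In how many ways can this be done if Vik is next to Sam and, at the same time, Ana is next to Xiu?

96

Treat {Vik,Sam} as one block (2 orders) and {Ana,Xiu} as another (2 orders).
That leaves 4 units to arrange: 2 × 2 × 4! = 4 × 24 = 96.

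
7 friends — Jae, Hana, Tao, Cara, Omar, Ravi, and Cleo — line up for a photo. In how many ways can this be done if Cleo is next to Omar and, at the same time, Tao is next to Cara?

480

Treat {Cleo,Omar} as one block (2 orders) and {Tao,Cara} as another (2 orders).
That leaves 5 units to arrange: 2 × 2 × 5! = 4 × 120 = 480.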